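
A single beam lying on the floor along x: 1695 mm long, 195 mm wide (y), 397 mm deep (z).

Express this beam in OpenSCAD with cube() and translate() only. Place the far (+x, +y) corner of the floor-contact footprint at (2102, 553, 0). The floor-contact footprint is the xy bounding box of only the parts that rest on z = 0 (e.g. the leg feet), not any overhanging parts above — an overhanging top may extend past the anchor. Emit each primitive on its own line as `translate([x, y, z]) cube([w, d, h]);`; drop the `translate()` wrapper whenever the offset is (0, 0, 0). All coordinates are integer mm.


translate([407, 358, 0]) cube([1695, 195, 397]);


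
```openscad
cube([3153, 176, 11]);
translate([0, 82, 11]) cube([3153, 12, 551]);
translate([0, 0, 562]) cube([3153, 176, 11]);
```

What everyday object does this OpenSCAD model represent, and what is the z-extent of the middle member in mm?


An I-beam. The web height is 551 mm.

Two wide flanges with a thin centred web — an I-beam. Overall 573 mm minus two 11 mm flanges gives a web of 573 − 2·11 = 551 mm.


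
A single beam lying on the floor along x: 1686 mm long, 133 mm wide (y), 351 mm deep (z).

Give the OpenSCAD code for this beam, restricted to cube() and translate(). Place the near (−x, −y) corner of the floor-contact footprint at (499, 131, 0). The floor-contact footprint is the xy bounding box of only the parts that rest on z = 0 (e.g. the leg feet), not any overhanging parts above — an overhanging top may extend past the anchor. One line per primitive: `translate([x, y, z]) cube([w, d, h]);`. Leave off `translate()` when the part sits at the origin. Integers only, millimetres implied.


translate([499, 131, 0]) cube([1686, 133, 351]);


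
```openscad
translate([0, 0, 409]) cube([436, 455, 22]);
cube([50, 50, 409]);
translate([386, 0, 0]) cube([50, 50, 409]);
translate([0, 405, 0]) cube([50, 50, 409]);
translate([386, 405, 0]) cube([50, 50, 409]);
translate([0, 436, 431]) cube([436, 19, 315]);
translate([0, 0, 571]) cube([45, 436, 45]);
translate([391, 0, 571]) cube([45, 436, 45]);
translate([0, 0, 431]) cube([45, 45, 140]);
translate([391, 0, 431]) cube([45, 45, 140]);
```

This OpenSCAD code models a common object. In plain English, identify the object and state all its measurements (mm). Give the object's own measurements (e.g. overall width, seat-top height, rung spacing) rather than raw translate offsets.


A chair. The seat is a 436×455×22 mm slab with its top at z = 431 mm, on four 50×50 mm corner legs (flush with the seat edges, standing on z = 0). A flat backrest 19 mm thick, 315 mm tall, spans the full seat width and rises from the seat top along its +y edge, rear face flush with the rear of the seat. Two armrests of 45×45 mm section run along each side from the seat's front edge to the front of the backrest, top faces 185 mm above the seat top and outer faces flush with the seat's x-edges; a 45×45 mm post under the front of each armrest stands on the seat at the front corner.


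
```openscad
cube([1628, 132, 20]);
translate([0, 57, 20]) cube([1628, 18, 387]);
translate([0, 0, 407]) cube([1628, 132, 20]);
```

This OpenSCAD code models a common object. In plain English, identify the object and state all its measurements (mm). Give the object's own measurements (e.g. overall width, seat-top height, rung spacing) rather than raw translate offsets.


An I-beam lying along x, 1628 mm long. Overall section height 427 mm. Two flanges 132 mm wide (y) and 20 mm thick, one on the floor and one at the top; a web 18 mm thick runs between them, centred on the flange width.


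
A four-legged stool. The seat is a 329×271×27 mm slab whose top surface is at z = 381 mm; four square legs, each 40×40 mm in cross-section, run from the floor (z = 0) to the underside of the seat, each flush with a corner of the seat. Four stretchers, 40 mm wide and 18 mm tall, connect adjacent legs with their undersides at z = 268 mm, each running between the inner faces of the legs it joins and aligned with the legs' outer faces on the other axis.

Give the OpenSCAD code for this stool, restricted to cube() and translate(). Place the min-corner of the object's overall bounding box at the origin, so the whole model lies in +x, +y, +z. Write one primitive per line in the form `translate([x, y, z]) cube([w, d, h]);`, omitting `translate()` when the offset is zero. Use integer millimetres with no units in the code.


translate([0, 0, 354]) cube([329, 271, 27]);
cube([40, 40, 354]);
translate([289, 0, 0]) cube([40, 40, 354]);
translate([0, 231, 0]) cube([40, 40, 354]);
translate([289, 231, 0]) cube([40, 40, 354]);
translate([40, 0, 268]) cube([249, 40, 18]);
translate([40, 231, 268]) cube([249, 40, 18]);
translate([0, 40, 268]) cube([40, 191, 18]);
translate([289, 40, 268]) cube([40, 191, 18]);


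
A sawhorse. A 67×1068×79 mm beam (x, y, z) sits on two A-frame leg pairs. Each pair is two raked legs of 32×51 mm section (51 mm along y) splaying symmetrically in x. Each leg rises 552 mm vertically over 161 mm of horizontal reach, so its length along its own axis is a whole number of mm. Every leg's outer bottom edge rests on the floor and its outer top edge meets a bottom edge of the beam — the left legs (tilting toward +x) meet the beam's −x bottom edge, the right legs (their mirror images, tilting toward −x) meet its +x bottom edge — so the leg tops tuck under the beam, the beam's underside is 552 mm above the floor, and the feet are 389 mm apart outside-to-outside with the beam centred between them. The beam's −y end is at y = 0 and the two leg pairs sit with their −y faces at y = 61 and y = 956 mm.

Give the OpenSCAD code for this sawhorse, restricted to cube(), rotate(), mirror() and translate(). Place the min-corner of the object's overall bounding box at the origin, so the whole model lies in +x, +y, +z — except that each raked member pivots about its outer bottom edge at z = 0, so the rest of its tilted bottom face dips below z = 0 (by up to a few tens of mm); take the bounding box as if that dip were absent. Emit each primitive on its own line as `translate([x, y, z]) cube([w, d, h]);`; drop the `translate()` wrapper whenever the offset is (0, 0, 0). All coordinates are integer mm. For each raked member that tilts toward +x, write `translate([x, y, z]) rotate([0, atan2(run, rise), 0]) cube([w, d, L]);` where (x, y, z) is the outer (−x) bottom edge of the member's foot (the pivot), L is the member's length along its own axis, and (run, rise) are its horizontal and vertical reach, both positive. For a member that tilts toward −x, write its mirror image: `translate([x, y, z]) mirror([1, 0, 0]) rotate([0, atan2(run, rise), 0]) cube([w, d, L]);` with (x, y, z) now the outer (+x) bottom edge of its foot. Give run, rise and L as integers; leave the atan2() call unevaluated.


translate([161, 0, 552]) cube([67, 1068, 79]);
translate([0, 61, 0]) rotate([0, atan2(161, 552), 0]) cube([32, 51, 575]);
translate([389, 61, 0]) mirror([1, 0, 0]) rotate([0, atan2(161, 552), 0]) cube([32, 51, 575]);
translate([0, 956, 0]) rotate([0, atan2(161, 552), 0]) cube([32, 51, 575]);
translate([389, 956, 0]) mirror([1, 0, 0]) rotate([0, atan2(161, 552), 0]) cube([32, 51, 575]);


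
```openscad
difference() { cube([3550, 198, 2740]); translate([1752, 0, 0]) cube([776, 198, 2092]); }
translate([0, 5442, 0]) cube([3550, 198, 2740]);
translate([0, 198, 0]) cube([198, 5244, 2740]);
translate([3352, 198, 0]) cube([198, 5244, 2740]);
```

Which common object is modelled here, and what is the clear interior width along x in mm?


A single room. The interior width is 3154 mm.

Four walls enclosing a rectangle with a door in the front wall — a room. Outside width 3550 minus two 198 mm walls gives 3154 mm.


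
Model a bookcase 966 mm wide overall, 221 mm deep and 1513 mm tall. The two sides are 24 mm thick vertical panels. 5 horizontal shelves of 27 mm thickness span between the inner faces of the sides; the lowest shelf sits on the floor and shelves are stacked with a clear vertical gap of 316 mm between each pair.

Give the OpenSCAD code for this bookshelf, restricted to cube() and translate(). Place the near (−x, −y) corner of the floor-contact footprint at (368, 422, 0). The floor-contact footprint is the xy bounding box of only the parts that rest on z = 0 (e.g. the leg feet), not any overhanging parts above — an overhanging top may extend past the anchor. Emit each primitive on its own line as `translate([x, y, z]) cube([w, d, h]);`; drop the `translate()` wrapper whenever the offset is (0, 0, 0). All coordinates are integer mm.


translate([368, 422, 0]) cube([24, 221, 1513]);
translate([1310, 422, 0]) cube([24, 221, 1513]);
translate([392, 422, 0]) cube([918, 221, 27]);
translate([392, 422, 343]) cube([918, 221, 27]);
translate([392, 422, 686]) cube([918, 221, 27]);
translate([392, 422, 1029]) cube([918, 221, 27]);
translate([392, 422, 1372]) cube([918, 221, 27]);


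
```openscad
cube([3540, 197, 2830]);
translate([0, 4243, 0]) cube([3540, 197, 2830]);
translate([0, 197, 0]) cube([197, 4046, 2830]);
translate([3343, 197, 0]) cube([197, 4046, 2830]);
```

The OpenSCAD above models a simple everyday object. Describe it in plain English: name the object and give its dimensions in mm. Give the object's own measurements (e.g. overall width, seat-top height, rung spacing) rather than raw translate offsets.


The wall frame of a small rectangular building: four walls, each 2830 mm tall and 197 mm thick, enclosing a footprint 3540 mm (x) by 4440 mm (y) outside-to-outside, with no floor or roof. The front and back walls (the −y and +y sides) span the full width; the two side walls fit between them.


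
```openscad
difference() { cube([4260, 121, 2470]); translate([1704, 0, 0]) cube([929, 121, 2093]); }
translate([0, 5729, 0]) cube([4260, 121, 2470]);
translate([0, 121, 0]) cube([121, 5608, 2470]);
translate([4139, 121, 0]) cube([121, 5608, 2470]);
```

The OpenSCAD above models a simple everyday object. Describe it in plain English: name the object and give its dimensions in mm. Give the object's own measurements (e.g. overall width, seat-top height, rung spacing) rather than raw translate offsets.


A single room: four walls, each 2470 mm tall and 121 mm thick, enclosing an outside footprint 4260×5850 mm (x × y), no floor or roof. The front and back walls (−y and +y sides) run the full x-width; the side walls fit between their inner faces. A door opening 929 mm wide and 2093 mm tall is cut through the front wall from the floor up, its −x edge 1704 mm from the wall's −x end.


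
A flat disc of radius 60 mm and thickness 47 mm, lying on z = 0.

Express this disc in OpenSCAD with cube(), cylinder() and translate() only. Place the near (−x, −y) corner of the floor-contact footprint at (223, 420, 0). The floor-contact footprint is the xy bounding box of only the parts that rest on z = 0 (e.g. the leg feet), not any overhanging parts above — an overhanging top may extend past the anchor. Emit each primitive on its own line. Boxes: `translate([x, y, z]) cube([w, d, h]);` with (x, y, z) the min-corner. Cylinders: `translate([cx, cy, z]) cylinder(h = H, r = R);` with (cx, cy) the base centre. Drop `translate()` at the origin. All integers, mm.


translate([283, 480, 0]) cylinder(h = 47, r = 60);


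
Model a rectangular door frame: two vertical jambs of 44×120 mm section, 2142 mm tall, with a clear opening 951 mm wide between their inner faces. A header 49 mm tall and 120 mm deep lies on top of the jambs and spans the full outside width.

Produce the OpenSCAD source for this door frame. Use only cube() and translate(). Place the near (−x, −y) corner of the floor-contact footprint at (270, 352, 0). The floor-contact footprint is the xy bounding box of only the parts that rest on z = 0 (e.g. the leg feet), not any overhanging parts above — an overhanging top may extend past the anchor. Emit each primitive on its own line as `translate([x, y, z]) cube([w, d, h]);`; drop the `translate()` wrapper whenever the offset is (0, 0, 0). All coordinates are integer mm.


translate([270, 352, 0]) cube([44, 120, 2142]);
translate([1265, 352, 0]) cube([44, 120, 2142]);
translate([270, 352, 2142]) cube([1039, 120, 49]);


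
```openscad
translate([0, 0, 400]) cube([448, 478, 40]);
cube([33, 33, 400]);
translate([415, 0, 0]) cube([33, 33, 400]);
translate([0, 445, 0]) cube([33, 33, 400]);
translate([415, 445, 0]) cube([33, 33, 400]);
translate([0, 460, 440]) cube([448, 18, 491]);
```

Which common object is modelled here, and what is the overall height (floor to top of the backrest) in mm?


A chair. The overall height is 931 mm.

A slab on four corner posts with a tall panel at the back — a chair. The seat slab sits at z = 400 with thickness 40, and the 491 mm backrest starts at the seat top, so the overall height is 400 + 40 + 491 = 931 mm.


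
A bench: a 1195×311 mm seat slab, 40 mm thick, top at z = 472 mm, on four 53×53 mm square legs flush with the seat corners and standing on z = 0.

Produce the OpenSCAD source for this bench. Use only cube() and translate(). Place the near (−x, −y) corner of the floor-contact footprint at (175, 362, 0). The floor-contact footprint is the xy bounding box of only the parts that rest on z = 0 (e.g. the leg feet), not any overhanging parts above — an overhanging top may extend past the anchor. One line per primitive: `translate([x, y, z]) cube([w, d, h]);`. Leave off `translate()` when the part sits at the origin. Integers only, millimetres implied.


translate([175, 362, 432]) cube([1195, 311, 40]);
translate([175, 362, 0]) cube([53, 53, 432]);
translate([175, 620, 0]) cube([53, 53, 432]);
translate([1317, 362, 0]) cube([53, 53, 432]);
translate([1317, 620, 0]) cube([53, 53, 432]);


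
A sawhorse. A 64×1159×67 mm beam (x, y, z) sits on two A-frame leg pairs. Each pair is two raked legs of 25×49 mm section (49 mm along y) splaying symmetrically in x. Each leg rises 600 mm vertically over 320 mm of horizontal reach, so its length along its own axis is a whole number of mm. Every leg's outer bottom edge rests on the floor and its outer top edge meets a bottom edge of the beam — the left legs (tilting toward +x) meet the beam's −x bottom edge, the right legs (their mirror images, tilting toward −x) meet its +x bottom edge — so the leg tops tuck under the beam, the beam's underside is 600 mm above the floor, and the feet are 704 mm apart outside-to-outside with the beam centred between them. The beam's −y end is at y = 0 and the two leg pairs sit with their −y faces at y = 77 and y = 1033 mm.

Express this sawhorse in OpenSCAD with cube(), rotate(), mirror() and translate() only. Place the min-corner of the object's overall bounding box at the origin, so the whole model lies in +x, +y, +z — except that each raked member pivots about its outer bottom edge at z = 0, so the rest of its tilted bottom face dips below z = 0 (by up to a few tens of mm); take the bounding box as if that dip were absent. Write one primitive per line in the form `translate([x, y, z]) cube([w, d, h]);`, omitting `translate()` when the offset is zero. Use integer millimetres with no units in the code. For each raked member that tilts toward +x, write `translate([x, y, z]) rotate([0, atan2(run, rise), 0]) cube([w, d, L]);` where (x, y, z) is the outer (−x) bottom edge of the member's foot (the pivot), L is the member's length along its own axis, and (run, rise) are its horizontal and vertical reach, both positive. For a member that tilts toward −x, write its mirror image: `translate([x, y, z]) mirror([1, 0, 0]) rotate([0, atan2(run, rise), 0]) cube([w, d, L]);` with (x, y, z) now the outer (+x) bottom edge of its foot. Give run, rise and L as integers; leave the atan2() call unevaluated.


translate([320, 0, 600]) cube([64, 1159, 67]);
translate([0, 77, 0]) rotate([0, atan2(320, 600), 0]) cube([25, 49, 680]);
translate([704, 77, 0]) mirror([1, 0, 0]) rotate([0, atan2(320, 600), 0]) cube([25, 49, 680]);
translate([0, 1033, 0]) rotate([0, atan2(320, 600), 0]) cube([25, 49, 680]);
translate([704, 1033, 0]) mirror([1, 0, 0]) rotate([0, atan2(320, 600), 0]) cube([25, 49, 680]);


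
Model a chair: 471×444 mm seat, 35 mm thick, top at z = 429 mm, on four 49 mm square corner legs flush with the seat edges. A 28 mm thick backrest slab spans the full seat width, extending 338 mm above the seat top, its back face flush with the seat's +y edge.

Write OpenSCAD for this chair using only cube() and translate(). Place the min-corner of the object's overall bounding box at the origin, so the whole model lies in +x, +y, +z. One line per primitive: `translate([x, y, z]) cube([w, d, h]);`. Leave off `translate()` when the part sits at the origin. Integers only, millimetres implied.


translate([0, 0, 394]) cube([471, 444, 35]);
cube([49, 49, 394]);
translate([422, 0, 0]) cube([49, 49, 394]);
translate([0, 395, 0]) cube([49, 49, 394]);
translate([422, 395, 0]) cube([49, 49, 394]);
translate([0, 416, 429]) cube([471, 28, 338]);


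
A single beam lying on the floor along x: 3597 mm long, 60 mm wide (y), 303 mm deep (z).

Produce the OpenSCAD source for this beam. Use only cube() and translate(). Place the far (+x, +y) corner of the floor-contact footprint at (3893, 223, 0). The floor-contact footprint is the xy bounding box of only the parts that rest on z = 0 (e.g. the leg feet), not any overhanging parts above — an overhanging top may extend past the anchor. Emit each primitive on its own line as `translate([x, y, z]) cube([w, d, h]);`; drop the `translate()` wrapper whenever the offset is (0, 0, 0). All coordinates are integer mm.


translate([296, 163, 0]) cube([3597, 60, 303]);


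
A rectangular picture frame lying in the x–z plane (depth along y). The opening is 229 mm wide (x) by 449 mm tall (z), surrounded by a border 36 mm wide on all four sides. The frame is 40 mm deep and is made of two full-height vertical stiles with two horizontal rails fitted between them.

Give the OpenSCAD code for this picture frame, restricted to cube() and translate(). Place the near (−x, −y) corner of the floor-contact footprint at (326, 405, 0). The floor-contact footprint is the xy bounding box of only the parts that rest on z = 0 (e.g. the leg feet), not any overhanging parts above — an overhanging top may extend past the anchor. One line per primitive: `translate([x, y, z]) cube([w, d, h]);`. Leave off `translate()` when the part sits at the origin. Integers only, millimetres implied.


translate([326, 405, 0]) cube([36, 40, 521]);
translate([591, 405, 0]) cube([36, 40, 521]);
translate([362, 405, 0]) cube([229, 40, 36]);
translate([362, 405, 485]) cube([229, 40, 36]);


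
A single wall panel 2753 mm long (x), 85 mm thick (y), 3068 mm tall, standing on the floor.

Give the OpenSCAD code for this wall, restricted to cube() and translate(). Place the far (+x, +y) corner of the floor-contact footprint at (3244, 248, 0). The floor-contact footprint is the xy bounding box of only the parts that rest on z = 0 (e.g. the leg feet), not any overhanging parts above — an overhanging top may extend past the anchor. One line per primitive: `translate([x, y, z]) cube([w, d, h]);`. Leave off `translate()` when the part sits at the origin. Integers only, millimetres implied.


translate([491, 163, 0]) cube([2753, 85, 3068]);


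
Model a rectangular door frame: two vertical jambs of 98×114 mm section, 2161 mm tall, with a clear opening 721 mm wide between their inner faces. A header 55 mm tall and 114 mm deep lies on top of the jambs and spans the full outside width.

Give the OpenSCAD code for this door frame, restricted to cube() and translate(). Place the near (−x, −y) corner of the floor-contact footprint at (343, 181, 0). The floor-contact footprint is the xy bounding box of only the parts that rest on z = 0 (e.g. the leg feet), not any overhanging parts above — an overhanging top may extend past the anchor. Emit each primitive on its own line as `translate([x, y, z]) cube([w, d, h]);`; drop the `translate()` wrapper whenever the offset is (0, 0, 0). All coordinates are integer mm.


translate([343, 181, 0]) cube([98, 114, 2161]);
translate([1162, 181, 0]) cube([98, 114, 2161]);
translate([343, 181, 2161]) cube([917, 114, 55]);


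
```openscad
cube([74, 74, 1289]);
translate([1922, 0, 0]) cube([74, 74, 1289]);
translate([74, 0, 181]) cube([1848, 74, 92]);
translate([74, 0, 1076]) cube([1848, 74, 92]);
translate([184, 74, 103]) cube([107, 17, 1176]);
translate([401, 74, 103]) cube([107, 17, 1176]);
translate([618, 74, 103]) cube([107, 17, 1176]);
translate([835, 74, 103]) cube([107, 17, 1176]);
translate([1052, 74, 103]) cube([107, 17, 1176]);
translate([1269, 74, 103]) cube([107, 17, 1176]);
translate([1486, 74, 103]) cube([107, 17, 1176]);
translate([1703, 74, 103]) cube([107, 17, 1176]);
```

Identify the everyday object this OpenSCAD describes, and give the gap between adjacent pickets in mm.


A fence section. The picket gap is 110 mm.

Two posts, two rails, 8 pickets — a fence section. Span 1848 mm holds 8 pickets of 107 mm with 9 equal gaps: ⌊(1848 − 8·107) / 9⌋ = 110 mm.


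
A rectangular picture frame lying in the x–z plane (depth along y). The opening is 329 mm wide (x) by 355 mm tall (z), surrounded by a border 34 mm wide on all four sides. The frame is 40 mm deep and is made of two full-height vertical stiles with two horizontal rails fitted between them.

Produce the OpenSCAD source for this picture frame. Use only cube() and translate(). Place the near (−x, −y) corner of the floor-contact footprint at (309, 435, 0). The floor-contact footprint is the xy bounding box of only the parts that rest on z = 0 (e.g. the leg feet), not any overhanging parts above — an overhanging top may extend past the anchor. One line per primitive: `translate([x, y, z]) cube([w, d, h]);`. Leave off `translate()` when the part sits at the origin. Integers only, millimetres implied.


translate([309, 435, 0]) cube([34, 40, 423]);
translate([672, 435, 0]) cube([34, 40, 423]);
translate([343, 435, 0]) cube([329, 40, 34]);
translate([343, 435, 389]) cube([329, 40, 34]);


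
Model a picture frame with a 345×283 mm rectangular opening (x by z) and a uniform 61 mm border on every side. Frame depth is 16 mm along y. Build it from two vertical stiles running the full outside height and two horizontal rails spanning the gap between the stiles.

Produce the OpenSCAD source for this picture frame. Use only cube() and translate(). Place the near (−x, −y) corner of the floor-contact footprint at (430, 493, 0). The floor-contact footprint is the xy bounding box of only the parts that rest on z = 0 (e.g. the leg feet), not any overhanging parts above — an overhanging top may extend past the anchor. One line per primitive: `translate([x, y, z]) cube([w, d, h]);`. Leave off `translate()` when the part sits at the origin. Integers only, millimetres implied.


translate([430, 493, 0]) cube([61, 16, 405]);
translate([836, 493, 0]) cube([61, 16, 405]);
translate([491, 493, 0]) cube([345, 16, 61]);
translate([491, 493, 344]) cube([345, 16, 61]);


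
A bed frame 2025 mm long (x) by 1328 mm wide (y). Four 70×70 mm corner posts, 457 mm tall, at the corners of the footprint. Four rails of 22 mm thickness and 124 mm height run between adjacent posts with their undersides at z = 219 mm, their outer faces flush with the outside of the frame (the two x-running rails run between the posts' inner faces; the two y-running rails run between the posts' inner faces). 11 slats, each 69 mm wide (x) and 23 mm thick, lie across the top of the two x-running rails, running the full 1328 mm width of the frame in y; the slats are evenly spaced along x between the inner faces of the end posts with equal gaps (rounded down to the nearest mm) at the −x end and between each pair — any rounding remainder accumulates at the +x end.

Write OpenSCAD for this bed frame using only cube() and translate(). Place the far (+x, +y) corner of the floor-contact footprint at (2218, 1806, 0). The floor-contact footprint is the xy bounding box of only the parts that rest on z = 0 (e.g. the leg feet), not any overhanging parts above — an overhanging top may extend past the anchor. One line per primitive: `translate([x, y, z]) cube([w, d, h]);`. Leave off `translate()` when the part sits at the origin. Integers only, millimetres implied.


translate([193, 478, 0]) cube([70, 70, 457]);
translate([193, 1736, 0]) cube([70, 70, 457]);
translate([2148, 478, 0]) cube([70, 70, 457]);
translate([2148, 1736, 0]) cube([70, 70, 457]);
translate([263, 478, 219]) cube([1885, 22, 124]);
translate([263, 1784, 219]) cube([1885, 22, 124]);
translate([193, 548, 219]) cube([22, 1188, 124]);
translate([2196, 548, 219]) cube([22, 1188, 124]);
translate([356, 478, 343]) cube([69, 1328, 23]);
translate([518, 478, 343]) cube([69, 1328, 23]);
translate([680, 478, 343]) cube([69, 1328, 23]);
translate([842, 478, 343]) cube([69, 1328, 23]);
translate([1004, 478, 343]) cube([69, 1328, 23]);
translate([1166, 478, 343]) cube([69, 1328, 23]);
translate([1328, 478, 343]) cube([69, 1328, 23]);
translate([1490, 478, 343]) cube([69, 1328, 23]);
translate([1652, 478, 343]) cube([69, 1328, 23]);
translate([1814, 478, 343]) cube([69, 1328, 23]);
translate([1976, 478, 343]) cube([69, 1328, 23]);


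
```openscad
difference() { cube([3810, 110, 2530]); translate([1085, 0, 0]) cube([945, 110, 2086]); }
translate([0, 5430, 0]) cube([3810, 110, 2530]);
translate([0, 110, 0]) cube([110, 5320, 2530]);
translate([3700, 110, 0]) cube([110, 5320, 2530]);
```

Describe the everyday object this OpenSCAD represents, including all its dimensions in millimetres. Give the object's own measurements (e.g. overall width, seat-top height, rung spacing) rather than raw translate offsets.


A single room: four walls, each 2530 mm tall and 110 mm thick, enclosing an outside footprint 3810×5540 mm (x × y), no floor or roof. The front and back walls (−y and +y sides) run the full x-width; the side walls fit between their inner faces. A door opening 945 mm wide and 2086 mm tall is cut through the front wall from the floor up, its −x edge 1085 mm from the wall's −x end.


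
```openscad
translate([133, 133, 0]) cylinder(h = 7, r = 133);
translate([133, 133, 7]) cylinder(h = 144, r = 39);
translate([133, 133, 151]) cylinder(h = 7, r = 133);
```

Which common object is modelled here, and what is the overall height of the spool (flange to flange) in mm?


A spool. The overall height is 158 mm.

Three coaxial cylinders, large–small–large — a spool. Two 7 mm flanges and a 144 mm core give 7 + 144 + 7 = 158 mm.


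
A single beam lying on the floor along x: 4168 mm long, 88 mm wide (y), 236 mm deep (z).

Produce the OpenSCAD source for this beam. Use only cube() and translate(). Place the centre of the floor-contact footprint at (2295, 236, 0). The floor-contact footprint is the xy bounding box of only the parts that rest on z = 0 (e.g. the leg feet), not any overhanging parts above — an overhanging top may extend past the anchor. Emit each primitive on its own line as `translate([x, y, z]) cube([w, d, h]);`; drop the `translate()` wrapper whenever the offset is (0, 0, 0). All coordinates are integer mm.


translate([211, 192, 0]) cube([4168, 88, 236]);


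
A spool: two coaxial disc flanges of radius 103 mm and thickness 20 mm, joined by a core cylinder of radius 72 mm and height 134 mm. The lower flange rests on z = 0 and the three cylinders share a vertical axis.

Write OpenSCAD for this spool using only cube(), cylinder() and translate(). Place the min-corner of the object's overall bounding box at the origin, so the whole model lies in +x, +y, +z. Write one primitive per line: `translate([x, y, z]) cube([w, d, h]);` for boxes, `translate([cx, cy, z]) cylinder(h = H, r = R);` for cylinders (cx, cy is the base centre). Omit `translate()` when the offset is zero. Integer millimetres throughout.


translate([103, 103, 0]) cylinder(h = 20, r = 103);
translate([103, 103, 20]) cylinder(h = 134, r = 72);
translate([103, 103, 154]) cylinder(h = 20, r = 103);


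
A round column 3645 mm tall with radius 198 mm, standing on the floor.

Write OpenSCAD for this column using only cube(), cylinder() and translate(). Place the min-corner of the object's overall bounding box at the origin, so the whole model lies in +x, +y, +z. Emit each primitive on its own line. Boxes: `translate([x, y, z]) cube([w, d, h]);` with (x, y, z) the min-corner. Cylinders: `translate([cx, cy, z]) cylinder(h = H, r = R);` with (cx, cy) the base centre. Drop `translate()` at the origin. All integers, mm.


translate([198, 198, 0]) cylinder(h = 3645, r = 198);


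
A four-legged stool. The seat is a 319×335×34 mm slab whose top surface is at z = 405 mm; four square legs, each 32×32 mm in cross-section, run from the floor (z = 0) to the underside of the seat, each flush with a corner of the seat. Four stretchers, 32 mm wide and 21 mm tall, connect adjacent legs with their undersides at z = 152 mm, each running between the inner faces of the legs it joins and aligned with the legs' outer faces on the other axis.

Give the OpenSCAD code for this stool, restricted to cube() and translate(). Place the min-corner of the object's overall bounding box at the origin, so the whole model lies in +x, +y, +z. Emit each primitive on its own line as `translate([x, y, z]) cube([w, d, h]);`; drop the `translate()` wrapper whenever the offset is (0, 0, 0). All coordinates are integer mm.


// leg_h = 405 - 34 = 371
// stretcher span = 319 - 2*32 = 255
translate([0, 0, 371]) cube([319, 335, 34]);
cube([32, 32, 371]);
translate([287, 0, 0]) cube([32, 32, 371]);
translate([0, 303, 0]) cube([32, 32, 371]);
translate([287, 303, 0]) cube([32, 32, 371]);
translate([32, 0, 152]) cube([255, 32, 21]);
translate([32, 303, 152]) cube([255, 32, 21]);
translate([0, 32, 152]) cube([32, 271, 21]);
translate([287, 32, 152]) cube([32, 271, 21]);


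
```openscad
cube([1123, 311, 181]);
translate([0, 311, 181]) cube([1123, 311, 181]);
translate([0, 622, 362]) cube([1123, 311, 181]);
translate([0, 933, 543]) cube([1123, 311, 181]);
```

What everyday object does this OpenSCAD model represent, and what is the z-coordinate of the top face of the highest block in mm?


A staircase. The total rise is 724 mm.

4 identical blocks, each offset up and back from the previous — a staircase. Each step is 181 mm tall and there are 4 of them, so the total rise is 4 × 181 = 724 mm.


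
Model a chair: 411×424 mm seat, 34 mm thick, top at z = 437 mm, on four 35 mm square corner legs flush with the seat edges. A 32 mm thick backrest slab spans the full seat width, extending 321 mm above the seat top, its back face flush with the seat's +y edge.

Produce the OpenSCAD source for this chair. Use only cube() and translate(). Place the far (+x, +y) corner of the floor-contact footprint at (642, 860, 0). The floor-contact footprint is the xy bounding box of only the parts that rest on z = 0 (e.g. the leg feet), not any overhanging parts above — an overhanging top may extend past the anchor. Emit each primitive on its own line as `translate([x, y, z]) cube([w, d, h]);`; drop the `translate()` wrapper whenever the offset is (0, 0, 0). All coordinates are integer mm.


translate([231, 436, 403]) cube([411, 424, 34]);
translate([231, 436, 0]) cube([35, 35, 403]);
translate([607, 436, 0]) cube([35, 35, 403]);
translate([231, 825, 0]) cube([35, 35, 403]);
translate([607, 825, 0]) cube([35, 35, 403]);
translate([231, 828, 437]) cube([411, 32, 321]);


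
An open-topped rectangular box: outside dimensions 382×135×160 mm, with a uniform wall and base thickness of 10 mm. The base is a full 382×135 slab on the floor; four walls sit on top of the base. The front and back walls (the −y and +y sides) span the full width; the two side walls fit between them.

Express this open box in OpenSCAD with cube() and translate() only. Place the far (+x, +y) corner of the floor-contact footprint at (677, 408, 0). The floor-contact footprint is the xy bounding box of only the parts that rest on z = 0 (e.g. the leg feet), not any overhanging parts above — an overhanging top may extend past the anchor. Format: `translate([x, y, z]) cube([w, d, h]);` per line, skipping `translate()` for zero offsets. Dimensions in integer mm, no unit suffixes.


translate([295, 273, 0]) cube([382, 135, 10]);
translate([295, 273, 10]) cube([382, 10, 150]);
translate([295, 398, 10]) cube([382, 10, 150]);
translate([295, 283, 10]) cube([10, 115, 150]);
translate([667, 283, 10]) cube([10, 115, 150]);


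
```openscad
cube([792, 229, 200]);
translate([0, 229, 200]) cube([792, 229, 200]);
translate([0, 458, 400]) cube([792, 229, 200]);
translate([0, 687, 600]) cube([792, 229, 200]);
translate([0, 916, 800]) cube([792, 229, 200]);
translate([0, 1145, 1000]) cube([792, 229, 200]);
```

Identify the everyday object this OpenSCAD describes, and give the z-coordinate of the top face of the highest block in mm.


A staircase. The total rise is 1200 mm.

6 identical blocks, each offset up and back from the previous — a staircase. Each step is 200 mm tall and there are 6 of them, so the total rise is 6 × 200 = 1200 mm.


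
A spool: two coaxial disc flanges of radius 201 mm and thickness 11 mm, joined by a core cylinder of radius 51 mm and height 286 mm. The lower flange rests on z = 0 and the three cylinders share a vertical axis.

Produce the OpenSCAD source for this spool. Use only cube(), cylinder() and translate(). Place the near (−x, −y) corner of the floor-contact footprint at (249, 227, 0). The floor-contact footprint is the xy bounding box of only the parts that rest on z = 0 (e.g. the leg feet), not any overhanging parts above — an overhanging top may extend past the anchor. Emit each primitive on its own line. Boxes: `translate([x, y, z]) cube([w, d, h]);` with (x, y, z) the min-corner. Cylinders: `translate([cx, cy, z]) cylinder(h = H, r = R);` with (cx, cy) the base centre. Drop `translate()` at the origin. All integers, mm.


translate([450, 428, 0]) cylinder(h = 11, r = 201);
translate([450, 428, 11]) cylinder(h = 286, r = 51);
translate([450, 428, 297]) cylinder(h = 11, r = 201);


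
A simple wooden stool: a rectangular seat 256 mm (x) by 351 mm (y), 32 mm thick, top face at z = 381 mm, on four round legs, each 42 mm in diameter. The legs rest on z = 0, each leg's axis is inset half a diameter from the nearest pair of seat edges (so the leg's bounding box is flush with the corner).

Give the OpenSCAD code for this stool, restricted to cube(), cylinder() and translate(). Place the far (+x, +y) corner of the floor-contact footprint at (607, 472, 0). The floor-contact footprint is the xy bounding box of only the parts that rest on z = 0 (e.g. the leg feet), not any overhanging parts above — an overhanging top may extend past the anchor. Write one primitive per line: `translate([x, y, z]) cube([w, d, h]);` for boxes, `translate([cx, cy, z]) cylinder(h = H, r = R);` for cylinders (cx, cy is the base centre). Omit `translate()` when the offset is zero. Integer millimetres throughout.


translate([351, 121, 349]) cube([256, 351, 32]);
translate([372, 142, 0]) cylinder(h = 349, r = 21);
translate([586, 142, 0]) cylinder(h = 349, r = 21);
translate([372, 451, 0]) cylinder(h = 349, r = 21);
translate([586, 451, 0]) cylinder(h = 349, r = 21);


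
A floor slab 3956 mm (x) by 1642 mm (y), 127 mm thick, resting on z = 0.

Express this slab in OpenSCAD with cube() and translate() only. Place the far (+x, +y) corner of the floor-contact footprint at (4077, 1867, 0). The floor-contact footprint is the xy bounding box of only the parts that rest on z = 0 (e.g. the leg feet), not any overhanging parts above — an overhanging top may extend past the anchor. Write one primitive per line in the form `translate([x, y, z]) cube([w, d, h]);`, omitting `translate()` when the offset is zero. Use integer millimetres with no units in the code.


translate([121, 225, 0]) cube([3956, 1642, 127]);


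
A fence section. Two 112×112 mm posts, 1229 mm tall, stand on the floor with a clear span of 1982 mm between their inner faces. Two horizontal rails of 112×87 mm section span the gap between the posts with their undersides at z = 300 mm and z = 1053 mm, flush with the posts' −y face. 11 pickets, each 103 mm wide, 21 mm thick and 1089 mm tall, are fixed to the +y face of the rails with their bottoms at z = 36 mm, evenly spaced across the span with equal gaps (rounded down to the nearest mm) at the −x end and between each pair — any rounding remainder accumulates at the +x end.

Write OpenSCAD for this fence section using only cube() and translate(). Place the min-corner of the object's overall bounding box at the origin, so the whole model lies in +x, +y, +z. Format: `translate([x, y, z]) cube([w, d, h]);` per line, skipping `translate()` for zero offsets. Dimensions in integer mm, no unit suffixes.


cube([112, 112, 1229]);
translate([2094, 0, 0]) cube([112, 112, 1229]);
translate([112, 0, 300]) cube([1982, 112, 87]);
translate([112, 0, 1053]) cube([1982, 112, 87]);
translate([182, 112, 36]) cube([103, 21, 1089]);
translate([355, 112, 36]) cube([103, 21, 1089]);
translate([528, 112, 36]) cube([103, 21, 1089]);
translate([701, 112, 36]) cube([103, 21, 1089]);
translate([874, 112, 36]) cube([103, 21, 1089]);
translate([1047, 112, 36]) cube([103, 21, 1089]);
translate([1220, 112, 36]) cube([103, 21, 1089]);
translate([1393, 112, 36]) cube([103, 21, 1089]);
translate([1566, 112, 36]) cube([103, 21, 1089]);
translate([1739, 112, 36]) cube([103, 21, 1089]);
translate([1912, 112, 36]) cube([103, 21, 1089]);


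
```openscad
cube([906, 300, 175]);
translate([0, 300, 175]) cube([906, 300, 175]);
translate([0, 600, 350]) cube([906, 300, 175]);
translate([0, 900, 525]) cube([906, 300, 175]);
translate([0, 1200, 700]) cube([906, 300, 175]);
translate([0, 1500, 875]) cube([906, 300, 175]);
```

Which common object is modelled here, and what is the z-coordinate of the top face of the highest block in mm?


A staircase. The total rise is 1050 mm.

6 identical blocks, each offset up and back from the previous — a staircase. Each step is 175 mm tall and there are 6 of them, so the total rise is 6 × 175 = 1050 mm.


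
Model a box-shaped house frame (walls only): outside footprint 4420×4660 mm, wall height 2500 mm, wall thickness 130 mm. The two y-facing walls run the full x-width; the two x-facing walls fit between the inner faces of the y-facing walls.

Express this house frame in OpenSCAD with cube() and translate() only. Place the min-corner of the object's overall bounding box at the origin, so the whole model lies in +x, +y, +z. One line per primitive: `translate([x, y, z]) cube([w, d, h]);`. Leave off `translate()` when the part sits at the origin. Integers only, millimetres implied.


cube([4420, 130, 2500]);
translate([0, 4530, 0]) cube([4420, 130, 2500]);
translate([0, 130, 0]) cube([130, 4400, 2500]);
translate([4290, 130, 0]) cube([130, 4400, 2500]);


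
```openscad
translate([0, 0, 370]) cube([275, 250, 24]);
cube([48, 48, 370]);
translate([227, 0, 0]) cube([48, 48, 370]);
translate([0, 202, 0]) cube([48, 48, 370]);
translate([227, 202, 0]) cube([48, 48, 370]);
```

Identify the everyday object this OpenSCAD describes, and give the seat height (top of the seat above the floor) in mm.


A stool. The seat height is 394 mm.

A 275×250×24 slab at z = 370 on four corner posts — a stool. The seat top is 370 + 24 = 394 mm.


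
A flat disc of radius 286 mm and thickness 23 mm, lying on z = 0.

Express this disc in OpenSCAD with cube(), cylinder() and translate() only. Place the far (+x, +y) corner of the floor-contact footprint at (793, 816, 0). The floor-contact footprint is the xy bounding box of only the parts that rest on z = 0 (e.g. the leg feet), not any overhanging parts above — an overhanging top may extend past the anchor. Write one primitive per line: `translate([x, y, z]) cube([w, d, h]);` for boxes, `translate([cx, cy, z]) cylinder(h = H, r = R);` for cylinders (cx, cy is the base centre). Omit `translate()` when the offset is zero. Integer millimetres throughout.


translate([507, 530, 0]) cylinder(h = 23, r = 286);
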